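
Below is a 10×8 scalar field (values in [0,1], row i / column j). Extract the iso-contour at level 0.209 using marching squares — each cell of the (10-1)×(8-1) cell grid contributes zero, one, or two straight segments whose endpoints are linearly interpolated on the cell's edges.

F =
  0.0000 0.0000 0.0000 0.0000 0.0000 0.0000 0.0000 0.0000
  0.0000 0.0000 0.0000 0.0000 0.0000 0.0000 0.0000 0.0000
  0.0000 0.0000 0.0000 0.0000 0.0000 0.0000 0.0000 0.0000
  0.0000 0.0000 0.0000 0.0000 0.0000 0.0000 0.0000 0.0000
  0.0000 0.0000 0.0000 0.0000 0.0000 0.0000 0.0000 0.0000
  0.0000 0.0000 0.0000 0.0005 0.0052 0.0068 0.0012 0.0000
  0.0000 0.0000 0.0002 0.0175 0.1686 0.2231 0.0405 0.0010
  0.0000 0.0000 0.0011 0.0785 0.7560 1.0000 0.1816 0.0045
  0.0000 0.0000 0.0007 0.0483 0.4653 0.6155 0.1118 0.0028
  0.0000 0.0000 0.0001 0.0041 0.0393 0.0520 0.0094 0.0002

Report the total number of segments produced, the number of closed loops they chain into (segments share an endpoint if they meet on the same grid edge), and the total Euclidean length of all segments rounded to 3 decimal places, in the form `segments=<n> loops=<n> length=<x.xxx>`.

cell (5,4): code 0100 → (5.935,5.000)–(6.000,4.741)
cell (5,5): code 1000 → (6.000,5.077)–(5.935,5.000)
cell (6,3): code 0100 → (6.069,4.000)–(7.000,3.193)
cell (6,4): code 1110 → (6.000,4.741)–(6.069,4.000)
cell (6,5): code 1001 → (7.000,5.967)–(6.000,5.077)
cell (7,3): code 0110 → (7.000,3.193)–(8.000,3.385)
cell (7,5): code 1001 → (8.000,5.807)–(7.000,5.967)
cell (8,3): code 0010 → (8.000,3.385)–(8.602,4.000)
cell (8,4): code 0011 → (8.602,4.000)–(8.721,5.000)
cell (8,5): code 0001 → (8.721,5.000)–(8.000,5.807)
total: 10 segments, chained into 1 closed loop(s), length Σ = 8.663765

segments=10 loops=1 length=8.664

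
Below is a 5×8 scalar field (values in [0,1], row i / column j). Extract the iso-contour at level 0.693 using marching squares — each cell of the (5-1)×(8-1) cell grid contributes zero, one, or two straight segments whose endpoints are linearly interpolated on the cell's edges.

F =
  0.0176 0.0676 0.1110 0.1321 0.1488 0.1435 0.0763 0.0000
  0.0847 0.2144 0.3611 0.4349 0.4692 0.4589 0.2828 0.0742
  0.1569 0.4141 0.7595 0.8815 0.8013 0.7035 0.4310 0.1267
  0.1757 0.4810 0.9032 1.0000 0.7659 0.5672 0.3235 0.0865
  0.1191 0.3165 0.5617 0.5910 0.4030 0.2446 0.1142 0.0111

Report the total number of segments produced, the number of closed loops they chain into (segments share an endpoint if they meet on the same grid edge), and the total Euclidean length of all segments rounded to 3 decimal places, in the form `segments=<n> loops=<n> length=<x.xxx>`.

segments=12 loops=1 length=9.000

cell (1,1): code 0100 → (1.833,2.000)–(2.000,1.807)
cell (1,2): code 1100 → (1.578,3.000)–(1.833,2.000)
cell (1,3): code 1100 → (1.674,4.000)–(1.578,3.000)
cell (1,4): code 1100 → (1.957,5.000)–(1.674,4.000)
cell (1,5): code 1000 → (2.000,5.039)–(1.957,5.000)
cell (2,1): code 0110 → (2.000,1.807)–(3.000,1.502)
cell (2,4): code 1011 → (3.000,4.367)–(2.077,5.000)
cell (2,5): code 0001 → (2.077,5.000)–(2.000,5.039)
cell (3,1): code 0010 → (3.000,1.502)–(3.616,2.000)
cell (3,2): code 0011 → (3.616,2.000)–(3.751,3.000)
cell (3,3): code 0011 → (3.751,3.000)–(3.201,4.000)
cell (3,4): code 0001 → (3.201,4.000)–(3.000,4.367)
total: 12 segments, chained into 1 closed loop(s), length Σ = 8.999577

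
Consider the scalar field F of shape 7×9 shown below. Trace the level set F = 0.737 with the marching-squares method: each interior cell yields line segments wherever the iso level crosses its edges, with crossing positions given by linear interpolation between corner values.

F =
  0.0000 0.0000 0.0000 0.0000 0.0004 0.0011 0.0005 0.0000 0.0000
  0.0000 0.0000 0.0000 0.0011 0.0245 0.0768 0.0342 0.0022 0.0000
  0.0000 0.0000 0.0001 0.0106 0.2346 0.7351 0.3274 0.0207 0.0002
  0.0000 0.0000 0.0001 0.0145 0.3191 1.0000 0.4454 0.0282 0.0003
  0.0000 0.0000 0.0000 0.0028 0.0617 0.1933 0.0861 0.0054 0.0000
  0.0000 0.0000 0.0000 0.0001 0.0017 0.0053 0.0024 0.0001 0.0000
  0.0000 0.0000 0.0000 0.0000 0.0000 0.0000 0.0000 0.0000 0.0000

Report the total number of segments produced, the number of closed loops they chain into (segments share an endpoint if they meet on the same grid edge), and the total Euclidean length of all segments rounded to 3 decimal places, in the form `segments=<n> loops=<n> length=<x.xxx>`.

segments=4 loops=1 length=3.247

cell (2,4): code 0100 → (2.007,5.000)–(3.000,4.614)
cell (2,5): code 1000 → (3.000,5.474)–(2.007,5.000)
cell (3,4): code 0010 → (3.000,4.614)–(3.326,5.000)
cell (3,5): code 0001 → (3.326,5.000)–(3.000,5.474)
total: 4 segments, chained into 1 closed loop(s), length Σ = 3.246507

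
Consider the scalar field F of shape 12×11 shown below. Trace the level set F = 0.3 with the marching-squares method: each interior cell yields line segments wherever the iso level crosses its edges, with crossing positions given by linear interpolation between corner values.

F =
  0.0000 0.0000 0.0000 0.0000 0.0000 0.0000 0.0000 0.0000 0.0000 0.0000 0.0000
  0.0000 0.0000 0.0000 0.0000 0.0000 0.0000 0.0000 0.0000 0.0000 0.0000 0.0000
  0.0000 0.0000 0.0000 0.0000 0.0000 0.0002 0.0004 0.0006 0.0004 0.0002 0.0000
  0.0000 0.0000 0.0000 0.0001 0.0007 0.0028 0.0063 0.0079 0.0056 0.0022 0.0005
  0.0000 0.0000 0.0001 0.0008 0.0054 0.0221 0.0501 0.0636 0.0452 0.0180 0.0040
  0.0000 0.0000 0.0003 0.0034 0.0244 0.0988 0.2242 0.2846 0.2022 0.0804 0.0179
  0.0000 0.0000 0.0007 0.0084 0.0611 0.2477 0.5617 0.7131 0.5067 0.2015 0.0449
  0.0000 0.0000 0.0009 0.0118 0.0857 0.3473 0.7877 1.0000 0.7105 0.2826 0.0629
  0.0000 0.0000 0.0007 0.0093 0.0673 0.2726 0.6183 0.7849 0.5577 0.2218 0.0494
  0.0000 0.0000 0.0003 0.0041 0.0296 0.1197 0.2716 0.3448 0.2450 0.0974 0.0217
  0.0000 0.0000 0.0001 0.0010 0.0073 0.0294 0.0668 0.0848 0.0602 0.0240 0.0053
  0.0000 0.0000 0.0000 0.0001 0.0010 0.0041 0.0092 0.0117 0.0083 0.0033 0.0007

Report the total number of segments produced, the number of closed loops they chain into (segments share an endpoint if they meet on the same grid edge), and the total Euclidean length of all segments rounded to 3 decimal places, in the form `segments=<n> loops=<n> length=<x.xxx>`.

segments=16 loops=1 length=12.823

cell (5,5): code 0100 → (5.225,6.000)–(6.000,5.167)
cell (5,6): code 1100 → (5.036,7.000)–(5.225,6.000)
cell (5,7): code 1100 → (5.321,8.000)–(5.036,7.000)
cell (5,8): code 1000 → (6.000,8.677)–(5.321,8.000)
cell (6,4): code 0100 → (6.525,5.000)–(7.000,4.819)
cell (6,5): code 1110 → (6.000,5.167)–(6.525,5.000)
cell (6,8): code 1001 → (7.000,8.959)–(6.000,8.677)
cell (7,4): code 0010 → (7.000,4.819)–(7.633,5.000)
cell (7,5): code 0111 → (7.633,5.000)–(8.000,5.079)
cell (7,8): code 1001 → (8.000,8.767)–(7.000,8.959)
cell (8,5): code 0010 → (8.000,5.079)–(8.918,6.000)
cell (8,6): code 0111 → (8.918,6.000)–(9.000,6.388)
cell (8,7): code 1011 → (9.000,7.449)–(8.824,8.000)
cell (8,8): code 0001 → (8.824,8.000)–(8.000,8.767)
cell (9,6): code 0010 → (9.000,6.388)–(9.172,7.000)
cell (9,7): code 0001 → (9.172,7.000)–(9.000,7.449)
total: 16 segments, chained into 1 closed loop(s), length Σ = 12.822771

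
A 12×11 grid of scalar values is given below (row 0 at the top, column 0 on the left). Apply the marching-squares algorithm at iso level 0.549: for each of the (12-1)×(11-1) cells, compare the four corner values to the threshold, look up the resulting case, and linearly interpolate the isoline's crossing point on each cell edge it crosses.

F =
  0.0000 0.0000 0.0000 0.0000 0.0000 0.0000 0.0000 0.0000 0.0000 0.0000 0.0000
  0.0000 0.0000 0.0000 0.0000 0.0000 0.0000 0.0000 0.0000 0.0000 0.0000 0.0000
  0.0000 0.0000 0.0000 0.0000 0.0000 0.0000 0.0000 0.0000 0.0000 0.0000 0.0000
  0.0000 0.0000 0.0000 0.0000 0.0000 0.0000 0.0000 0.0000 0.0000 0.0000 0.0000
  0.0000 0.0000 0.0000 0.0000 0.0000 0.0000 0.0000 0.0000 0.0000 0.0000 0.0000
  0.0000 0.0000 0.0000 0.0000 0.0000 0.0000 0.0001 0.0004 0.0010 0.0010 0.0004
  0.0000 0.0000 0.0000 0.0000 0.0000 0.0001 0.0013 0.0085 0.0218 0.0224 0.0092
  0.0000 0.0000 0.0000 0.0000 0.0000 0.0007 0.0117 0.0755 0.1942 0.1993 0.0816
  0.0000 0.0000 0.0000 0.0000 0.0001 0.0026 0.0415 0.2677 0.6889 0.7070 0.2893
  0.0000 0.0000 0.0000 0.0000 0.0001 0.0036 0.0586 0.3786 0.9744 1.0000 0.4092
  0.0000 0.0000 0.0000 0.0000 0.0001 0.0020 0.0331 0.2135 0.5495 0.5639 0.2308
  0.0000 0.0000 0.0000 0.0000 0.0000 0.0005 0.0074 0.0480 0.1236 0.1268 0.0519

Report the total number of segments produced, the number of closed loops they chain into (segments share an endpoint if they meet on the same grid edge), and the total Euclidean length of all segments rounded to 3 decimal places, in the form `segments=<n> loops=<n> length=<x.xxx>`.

segments=10 loops=1 length=7.586

cell (7,7): code 0100 → (7.717,8.000)–(8.000,7.668)
cell (7,8): code 1100 → (7.689,9.000)–(7.717,8.000)
cell (7,9): code 1000 → (8.000,9.378)–(7.689,9.000)
cell (8,7): code 0110 → (8.000,7.668)–(9.000,7.286)
cell (8,9): code 1001 → (9.000,9.763)–(8.000,9.378)
cell (9,7): code 0110 → (9.000,7.286)–(10.000,7.999)
cell (9,9): code 1001 → (10.000,9.045)–(9.000,9.763)
cell (10,7): code 0010 → (10.000,7.999)–(10.001,8.000)
cell (10,8): code 0011 → (10.001,8.000)–(10.034,9.000)
cell (10,9): code 0001 → (10.034,9.000)–(10.000,9.045)
total: 10 segments, chained into 1 closed loop(s), length Σ = 7.586467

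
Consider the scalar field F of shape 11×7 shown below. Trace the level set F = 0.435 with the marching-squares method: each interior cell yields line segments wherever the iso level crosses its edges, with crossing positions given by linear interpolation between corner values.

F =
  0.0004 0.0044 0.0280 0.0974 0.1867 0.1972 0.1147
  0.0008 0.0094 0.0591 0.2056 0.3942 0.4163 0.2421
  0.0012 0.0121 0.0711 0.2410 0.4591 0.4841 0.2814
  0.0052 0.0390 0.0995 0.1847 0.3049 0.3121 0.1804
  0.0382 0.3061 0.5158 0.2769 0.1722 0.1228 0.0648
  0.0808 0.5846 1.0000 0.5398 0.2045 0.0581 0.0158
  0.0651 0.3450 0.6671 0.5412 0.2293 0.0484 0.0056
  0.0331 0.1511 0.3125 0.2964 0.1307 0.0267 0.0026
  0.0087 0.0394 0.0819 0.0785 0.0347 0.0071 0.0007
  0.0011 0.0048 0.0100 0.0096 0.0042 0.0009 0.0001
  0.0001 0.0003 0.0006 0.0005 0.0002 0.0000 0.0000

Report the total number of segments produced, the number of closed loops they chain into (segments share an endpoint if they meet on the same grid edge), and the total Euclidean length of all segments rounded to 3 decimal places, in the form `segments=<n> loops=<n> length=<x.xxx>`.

segments=18 loops=2 length=12.100

cell (1,3): code 0100 → (1.629,4.000)–(2.000,3.890)
cell (1,4): code 1100 → (1.276,5.000)–(1.629,4.000)
cell (1,5): code 1000 → (2.000,5.242)–(1.276,5.000)
cell (2,3): code 0010 → (2.000,3.890)–(2.156,4.000)
cell (2,4): code 0011 → (2.156,4.000)–(2.285,5.000)
cell (2,5): code 0001 → (2.285,5.000)–(2.000,5.242)
cell (3,1): code 0100 → (3.806,2.000)–(4.000,1.615)
cell (3,2): code 1000 → (4.000,2.338)–(3.806,2.000)
cell (4,0): code 0100 → (4.463,1.000)–(5.000,0.703)
cell (4,1): code 1110 → (4.000,1.615)–(4.463,1.000)
cell (4,2): code 1101 → (4.601,3.000)–(4.000,2.338)
cell (4,3): code 1000 → (5.000,3.313)–(4.601,3.000)
cell (5,0): code 0010 → (5.000,0.703)–(5.624,1.000)
cell (5,1): code 0111 → (5.624,1.000)–(6.000,1.279)
cell (5,3): code 1001 → (6.000,3.340)–(5.000,3.313)
cell (6,1): code 0010 → (6.000,1.279)–(6.655,2.000)
cell (6,2): code 0011 → (6.655,2.000)–(6.434,3.000)
cell (6,3): code 0001 → (6.434,3.000)–(6.000,3.340)
total: 18 segments, chained into 2 closed loop(s), length Σ = 12.099931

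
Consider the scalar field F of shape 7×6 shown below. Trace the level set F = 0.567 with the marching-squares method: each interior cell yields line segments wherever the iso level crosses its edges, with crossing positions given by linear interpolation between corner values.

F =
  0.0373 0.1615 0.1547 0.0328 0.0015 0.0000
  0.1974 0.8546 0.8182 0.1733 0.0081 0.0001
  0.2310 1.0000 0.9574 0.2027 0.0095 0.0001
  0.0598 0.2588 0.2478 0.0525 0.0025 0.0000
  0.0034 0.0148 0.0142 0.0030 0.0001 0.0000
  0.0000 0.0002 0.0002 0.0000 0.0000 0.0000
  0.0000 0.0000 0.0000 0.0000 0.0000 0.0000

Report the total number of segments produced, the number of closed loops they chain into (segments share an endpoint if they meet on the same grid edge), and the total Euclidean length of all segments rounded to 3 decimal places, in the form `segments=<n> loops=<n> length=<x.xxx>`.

cell (0,0): code 0100 → (0.585,1.000)–(1.000,0.562)
cell (0,1): code 1100 → (0.621,2.000)–(0.585,1.000)
cell (0,2): code 1000 → (1.000,2.390)–(0.621,2.000)
cell (1,0): code 0110 → (1.000,0.562)–(2.000,0.437)
cell (1,2): code 1001 → (2.000,2.517)–(1.000,2.390)
cell (2,0): code 0010 → (2.000,0.437)–(2.584,1.000)
cell (2,1): code 0011 → (2.584,1.000)–(2.550,2.000)
cell (2,2): code 0001 → (2.550,2.000)–(2.000,2.517)
total: 8 segments, chained into 1 closed loop(s), length Σ = 6.730005

segments=8 loops=1 length=6.730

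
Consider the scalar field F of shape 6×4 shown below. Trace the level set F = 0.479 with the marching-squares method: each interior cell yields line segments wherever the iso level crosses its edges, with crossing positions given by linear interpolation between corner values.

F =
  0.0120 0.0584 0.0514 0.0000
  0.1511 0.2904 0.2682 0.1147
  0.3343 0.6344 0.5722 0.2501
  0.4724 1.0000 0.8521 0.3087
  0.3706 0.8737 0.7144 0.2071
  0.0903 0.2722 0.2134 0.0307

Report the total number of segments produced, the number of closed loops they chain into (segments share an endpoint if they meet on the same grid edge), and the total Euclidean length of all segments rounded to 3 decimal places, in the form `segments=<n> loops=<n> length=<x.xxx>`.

segments=10 loops=1 length=9.045

cell (1,0): code 0100 → (1.548,1.000)–(2.000,0.482)
cell (1,1): code 1100 → (1.693,2.000)–(1.548,1.000)
cell (1,2): code 1000 → (2.000,2.289)–(1.693,2.000)
cell (2,0): code 0110 → (2.000,0.482)–(3.000,0.013)
cell (2,2): code 1001 → (3.000,2.687)–(2.000,2.289)
cell (3,0): code 0110 → (3.000,0.013)–(4.000,0.215)
cell (3,2): code 1001 → (4.000,2.464)–(3.000,2.687)
cell (4,0): code 0010 → (4.000,0.215)–(4.656,1.000)
cell (4,1): code 0011 → (4.656,1.000)–(4.470,2.000)
cell (4,2): code 0001 → (4.470,2.000)–(4.000,2.464)
total: 10 segments, chained into 1 closed loop(s), length Σ = 9.045264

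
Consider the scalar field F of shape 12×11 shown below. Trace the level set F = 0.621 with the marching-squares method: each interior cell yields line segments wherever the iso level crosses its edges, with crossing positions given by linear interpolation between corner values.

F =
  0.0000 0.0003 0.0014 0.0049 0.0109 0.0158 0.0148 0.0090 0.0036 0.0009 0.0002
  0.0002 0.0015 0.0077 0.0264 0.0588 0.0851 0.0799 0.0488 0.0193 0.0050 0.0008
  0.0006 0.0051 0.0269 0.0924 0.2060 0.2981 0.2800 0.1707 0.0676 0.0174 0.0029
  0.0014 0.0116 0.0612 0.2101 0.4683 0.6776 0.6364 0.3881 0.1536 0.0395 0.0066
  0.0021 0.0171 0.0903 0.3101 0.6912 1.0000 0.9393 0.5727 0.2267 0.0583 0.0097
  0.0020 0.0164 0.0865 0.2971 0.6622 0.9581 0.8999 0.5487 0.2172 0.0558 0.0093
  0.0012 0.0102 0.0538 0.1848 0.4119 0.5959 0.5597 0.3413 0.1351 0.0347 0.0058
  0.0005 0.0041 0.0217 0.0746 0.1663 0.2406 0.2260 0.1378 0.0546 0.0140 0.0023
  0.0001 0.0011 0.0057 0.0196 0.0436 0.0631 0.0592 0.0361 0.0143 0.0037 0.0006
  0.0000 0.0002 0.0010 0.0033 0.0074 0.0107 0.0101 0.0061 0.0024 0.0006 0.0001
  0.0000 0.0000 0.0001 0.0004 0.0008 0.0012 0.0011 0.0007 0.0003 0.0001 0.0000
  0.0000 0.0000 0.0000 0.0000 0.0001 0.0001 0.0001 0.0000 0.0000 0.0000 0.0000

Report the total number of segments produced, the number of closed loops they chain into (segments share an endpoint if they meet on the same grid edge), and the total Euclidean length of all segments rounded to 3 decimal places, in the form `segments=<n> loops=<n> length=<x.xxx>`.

cell (2,4): code 0100 → (2.851,5.000)–(3.000,4.730)
cell (2,5): code 1100 → (2.957,6.000)–(2.851,5.000)
cell (2,6): code 1000 → (3.000,6.062)–(2.957,6.000)
cell (3,3): code 0100 → (3.685,4.000)–(4.000,3.816)
cell (3,4): code 1110 → (3.000,4.730)–(3.685,4.000)
cell (3,6): code 1001 → (4.000,6.868)–(3.000,6.062)
cell (4,3): code 0110 → (4.000,3.816)–(5.000,3.887)
cell (4,6): code 1001 → (5.000,6.794)–(4.000,6.868)
cell (5,3): code 0010 → (5.000,3.887)–(5.165,4.000)
cell (5,4): code 0011 → (5.165,4.000)–(5.931,5.000)
cell (5,5): code 0011 → (5.931,5.000)–(5.820,6.000)
cell (5,6): code 0001 → (5.820,6.000)–(5.000,6.794)
total: 12 segments, chained into 1 closed loop(s), length Σ = 9.652268

segments=12 loops=1 length=9.652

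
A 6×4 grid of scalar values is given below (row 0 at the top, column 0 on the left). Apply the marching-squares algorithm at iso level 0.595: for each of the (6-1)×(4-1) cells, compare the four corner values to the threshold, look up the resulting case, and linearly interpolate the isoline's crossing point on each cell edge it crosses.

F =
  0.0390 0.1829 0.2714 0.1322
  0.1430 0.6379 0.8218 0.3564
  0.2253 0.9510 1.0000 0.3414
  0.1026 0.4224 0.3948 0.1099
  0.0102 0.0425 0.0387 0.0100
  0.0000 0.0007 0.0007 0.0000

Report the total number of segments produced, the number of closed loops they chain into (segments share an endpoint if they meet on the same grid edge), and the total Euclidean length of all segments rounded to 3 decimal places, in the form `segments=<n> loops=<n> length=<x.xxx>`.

segments=8 loops=1 length=6.644

cell (0,0): code 0100 → (0.906,1.000)–(1.000,0.913)
cell (0,1): code 1100 → (0.588,2.000)–(0.906,1.000)
cell (0,2): code 1000 → (1.000,2.487)–(0.588,2.000)
cell (1,0): code 0110 → (1.000,0.913)–(2.000,0.509)
cell (1,2): code 1001 → (2.000,2.615)–(1.000,2.487)
cell (2,0): code 0010 → (2.000,0.509)–(2.673,1.000)
cell (2,1): code 0011 → (2.673,1.000)–(2.669,2.000)
cell (2,2): code 0001 → (2.669,2.000)–(2.000,2.615)
total: 8 segments, chained into 1 closed loop(s), length Σ = 6.644173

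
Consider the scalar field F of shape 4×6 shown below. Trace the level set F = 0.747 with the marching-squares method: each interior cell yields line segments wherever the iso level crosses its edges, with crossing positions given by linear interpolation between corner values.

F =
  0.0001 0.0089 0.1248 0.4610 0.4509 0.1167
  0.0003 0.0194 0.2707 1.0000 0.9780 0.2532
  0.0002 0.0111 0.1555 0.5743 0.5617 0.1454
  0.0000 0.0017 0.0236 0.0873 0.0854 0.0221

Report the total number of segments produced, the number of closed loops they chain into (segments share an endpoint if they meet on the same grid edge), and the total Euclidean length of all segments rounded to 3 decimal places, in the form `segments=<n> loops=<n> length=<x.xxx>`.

segments=6 loops=1 length=4.455

cell (0,2): code 0100 → (0.531,3.000)–(1.000,2.653)
cell (0,3): code 1100 → (0.562,4.000)–(0.531,3.000)
cell (0,4): code 1000 → (1.000,4.319)–(0.562,4.000)
cell (1,2): code 0010 → (1.000,2.653)–(1.594,3.000)
cell (1,3): code 0011 → (1.594,3.000)–(1.555,4.000)
cell (1,4): code 0001 → (1.555,4.000)–(1.000,4.319)
total: 6 segments, chained into 1 closed loop(s), length Σ = 4.454870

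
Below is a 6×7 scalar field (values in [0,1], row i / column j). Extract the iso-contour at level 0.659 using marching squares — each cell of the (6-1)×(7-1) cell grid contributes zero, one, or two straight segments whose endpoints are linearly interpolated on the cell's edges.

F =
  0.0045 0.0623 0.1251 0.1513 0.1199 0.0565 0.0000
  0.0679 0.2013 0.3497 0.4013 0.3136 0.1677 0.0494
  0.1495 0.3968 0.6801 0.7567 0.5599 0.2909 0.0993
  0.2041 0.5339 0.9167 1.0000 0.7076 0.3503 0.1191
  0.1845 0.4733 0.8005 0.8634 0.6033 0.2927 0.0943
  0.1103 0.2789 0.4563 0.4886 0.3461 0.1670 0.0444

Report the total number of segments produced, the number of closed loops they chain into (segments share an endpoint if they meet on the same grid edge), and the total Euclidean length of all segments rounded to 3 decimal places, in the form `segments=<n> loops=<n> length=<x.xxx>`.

segments=12 loops=1 length=8.700

cell (1,1): code 0100 → (1.936,2.000)–(2.000,1.926)
cell (1,2): code 1100 → (1.725,3.000)–(1.936,2.000)
cell (1,3): code 1000 → (2.000,3.496)–(1.725,3.000)
cell (2,1): code 0110 → (2.000,1.926)–(3.000,1.327)
cell (2,3): code 1101 → (2.671,4.000)–(2.000,3.496)
cell (2,4): code 1000 → (3.000,4.136)–(2.671,4.000)
cell (3,1): code 0110 → (3.000,1.327)–(4.000,1.568)
cell (3,3): code 1011 → (4.000,3.786)–(3.466,4.000)
cell (3,4): code 0001 → (3.466,4.000)–(3.000,4.136)
cell (4,1): code 0010 → (4.000,1.568)–(4.411,2.000)
cell (4,2): code 0011 → (4.411,2.000)–(4.545,3.000)
cell (4,3): code 0001 → (4.545,3.000)–(4.000,3.786)
total: 12 segments, chained into 1 closed loop(s), length Σ = 8.699636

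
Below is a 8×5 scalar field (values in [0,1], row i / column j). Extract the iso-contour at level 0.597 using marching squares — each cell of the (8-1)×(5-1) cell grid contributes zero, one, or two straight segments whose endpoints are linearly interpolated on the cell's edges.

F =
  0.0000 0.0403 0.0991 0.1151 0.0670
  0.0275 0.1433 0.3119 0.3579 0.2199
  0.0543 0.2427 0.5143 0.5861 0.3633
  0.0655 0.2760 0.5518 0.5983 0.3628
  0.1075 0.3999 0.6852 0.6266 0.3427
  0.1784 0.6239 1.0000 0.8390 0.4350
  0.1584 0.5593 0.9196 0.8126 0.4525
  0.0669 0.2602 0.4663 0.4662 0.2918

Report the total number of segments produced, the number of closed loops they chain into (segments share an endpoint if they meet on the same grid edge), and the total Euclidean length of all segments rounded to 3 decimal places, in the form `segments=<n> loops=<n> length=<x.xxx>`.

cell (2,2): code 0100 → (2.893,3.000)–(3.000,2.972)
cell (2,3): code 1000 → (3.000,3.006)–(2.893,3.000)
cell (3,1): code 0100 → (3.339,2.000)–(4.000,1.691)
cell (3,2): code 1110 → (3.000,2.972)–(3.339,2.000)
cell (3,3): code 1001 → (4.000,3.104)–(3.000,3.006)
cell (4,0): code 0100 → (4.880,1.000)–(5.000,0.940)
cell (4,1): code 1110 → (4.000,1.691)–(4.880,1.000)
cell (4,3): code 1001 → (5.000,3.599)–(4.000,3.104)
cell (5,0): code 0010 → (5.000,0.940)–(5.416,1.000)
cell (5,1): code 0111 → (5.416,1.000)–(6.000,1.105)
cell (5,3): code 1001 → (6.000,3.599)–(5.000,3.599)
cell (6,1): code 0010 → (6.000,1.105)–(6.712,2.000)
cell (6,2): code 0011 → (6.712,2.000)–(6.622,3.000)
cell (6,3): code 0001 → (6.622,3.000)–(6.000,3.599)
total: 14 segments, chained into 1 closed loop(s), length Σ = 10.374840

segments=14 loops=1 length=10.375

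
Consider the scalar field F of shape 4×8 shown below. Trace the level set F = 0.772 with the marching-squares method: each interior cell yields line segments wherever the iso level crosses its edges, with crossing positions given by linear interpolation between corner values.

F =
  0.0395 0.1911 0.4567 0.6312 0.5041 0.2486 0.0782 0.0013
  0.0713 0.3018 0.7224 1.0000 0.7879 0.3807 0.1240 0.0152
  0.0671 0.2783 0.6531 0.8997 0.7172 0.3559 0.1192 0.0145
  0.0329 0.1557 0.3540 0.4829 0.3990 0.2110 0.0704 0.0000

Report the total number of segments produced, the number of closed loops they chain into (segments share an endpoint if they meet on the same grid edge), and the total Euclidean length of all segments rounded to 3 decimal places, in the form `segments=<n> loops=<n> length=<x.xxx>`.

cell (0,2): code 0100 → (0.382,3.000)–(1.000,2.179)
cell (0,3): code 1100 → (0.944,4.000)–(0.382,3.000)
cell (0,4): code 1000 → (1.000,4.039)–(0.944,4.000)
cell (1,2): code 0110 → (1.000,2.179)–(2.000,2.482)
cell (1,3): code 1011 → (2.000,3.700)–(1.225,4.000)
cell (1,4): code 0001 → (1.225,4.000)–(1.000,4.039)
cell (2,2): code 0010 → (2.000,2.482)–(2.306,3.000)
cell (2,3): code 0001 → (2.306,3.000)–(2.000,3.700)
total: 8 segments, chained into 1 closed loop(s), length Σ = 5.713568

segments=8 loops=1 length=5.714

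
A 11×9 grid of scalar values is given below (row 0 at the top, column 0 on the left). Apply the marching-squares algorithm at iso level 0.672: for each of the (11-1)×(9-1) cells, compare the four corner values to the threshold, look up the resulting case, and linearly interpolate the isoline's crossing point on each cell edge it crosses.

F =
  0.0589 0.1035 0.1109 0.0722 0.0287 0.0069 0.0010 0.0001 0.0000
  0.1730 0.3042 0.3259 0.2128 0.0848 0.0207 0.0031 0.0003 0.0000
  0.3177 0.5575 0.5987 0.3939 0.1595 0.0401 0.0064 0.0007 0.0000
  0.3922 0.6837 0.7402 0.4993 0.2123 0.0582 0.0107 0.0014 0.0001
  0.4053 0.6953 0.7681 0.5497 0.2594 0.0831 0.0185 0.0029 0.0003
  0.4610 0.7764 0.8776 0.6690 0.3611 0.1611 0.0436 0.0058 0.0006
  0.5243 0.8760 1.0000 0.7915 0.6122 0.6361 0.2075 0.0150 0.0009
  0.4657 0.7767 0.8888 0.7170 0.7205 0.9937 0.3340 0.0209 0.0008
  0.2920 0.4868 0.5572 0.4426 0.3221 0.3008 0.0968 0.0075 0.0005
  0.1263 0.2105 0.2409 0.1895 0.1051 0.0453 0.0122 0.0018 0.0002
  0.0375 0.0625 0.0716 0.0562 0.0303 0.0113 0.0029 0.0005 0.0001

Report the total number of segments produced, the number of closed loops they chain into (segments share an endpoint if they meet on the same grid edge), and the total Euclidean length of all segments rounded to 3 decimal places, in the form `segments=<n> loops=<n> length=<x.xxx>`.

segments=20 loops=1 length=17.332

cell (2,0): code 0100 → (2.907,1.000)–(3.000,0.960)
cell (2,1): code 1100 → (2.518,2.000)–(2.907,1.000)
cell (2,2): code 1000 → (3.000,2.283)–(2.518,2.000)
cell (3,0): code 0110 → (3.000,0.960)–(4.000,0.920)
cell (3,2): code 1001 → (4.000,2.440)–(3.000,2.283)
cell (4,0): code 0110 → (4.000,0.920)–(5.000,0.669)
cell (4,2): code 1001 → (5.000,2.986)–(4.000,2.440)
cell (5,0): code 0110 → (5.000,0.669)–(6.000,0.420)
cell (5,2): code 1101 → (5.024,3.000)–(5.000,2.986)
cell (5,3): code 1000 → (6.000,3.666)–(5.024,3.000)
cell (6,0): code 0110 → (6.000,0.420)–(7.000,0.663)
cell (6,3): code 1101 → (6.552,4.000)–(6.000,3.666)
cell (6,4): code 1100 → (6.100,5.000)–(6.552,4.000)
cell (6,5): code 1000 → (7.000,5.488)–(6.100,5.000)
cell (7,0): code 0010 → (7.000,0.663)–(7.361,1.000)
cell (7,1): code 0011 → (7.361,1.000)–(7.654,2.000)
cell (7,2): code 0011 → (7.654,2.000)–(7.164,3.000)
cell (7,3): code 0011 → (7.164,3.000)–(7.122,4.000)
cell (7,4): code 0011 → (7.122,4.000)–(7.464,5.000)
cell (7,5): code 0001 → (7.464,5.000)–(7.000,5.488)
total: 20 segments, chained into 1 closed loop(s), length Σ = 17.331921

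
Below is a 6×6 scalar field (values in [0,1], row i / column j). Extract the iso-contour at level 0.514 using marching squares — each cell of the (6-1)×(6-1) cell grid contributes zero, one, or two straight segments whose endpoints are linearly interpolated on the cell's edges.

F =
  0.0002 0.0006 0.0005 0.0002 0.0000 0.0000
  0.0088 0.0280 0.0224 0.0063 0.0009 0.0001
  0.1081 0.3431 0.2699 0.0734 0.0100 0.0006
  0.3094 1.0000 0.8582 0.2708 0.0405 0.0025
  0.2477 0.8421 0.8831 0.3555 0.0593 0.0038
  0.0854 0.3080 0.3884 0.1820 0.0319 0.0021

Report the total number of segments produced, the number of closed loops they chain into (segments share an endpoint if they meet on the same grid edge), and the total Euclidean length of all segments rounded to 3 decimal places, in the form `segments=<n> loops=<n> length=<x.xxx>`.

cell (2,0): code 0100 → (2.260,1.000)–(3.000,0.296)
cell (2,1): code 1100 → (2.415,2.000)–(2.260,1.000)
cell (2,2): code 1000 → (3.000,2.586)–(2.415,2.000)
cell (3,0): code 0110 → (3.000,0.296)–(4.000,0.448)
cell (3,2): code 1001 → (4.000,2.700)–(3.000,2.586)
cell (4,0): code 0010 → (4.000,0.448)–(4.614,1.000)
cell (4,1): code 0011 → (4.614,1.000)–(4.746,2.000)
cell (4,2): code 0001 → (4.746,2.000)–(4.000,2.700)
total: 8 segments, chained into 1 closed loop(s), length Σ = 7.736227

segments=8 loops=1 length=7.736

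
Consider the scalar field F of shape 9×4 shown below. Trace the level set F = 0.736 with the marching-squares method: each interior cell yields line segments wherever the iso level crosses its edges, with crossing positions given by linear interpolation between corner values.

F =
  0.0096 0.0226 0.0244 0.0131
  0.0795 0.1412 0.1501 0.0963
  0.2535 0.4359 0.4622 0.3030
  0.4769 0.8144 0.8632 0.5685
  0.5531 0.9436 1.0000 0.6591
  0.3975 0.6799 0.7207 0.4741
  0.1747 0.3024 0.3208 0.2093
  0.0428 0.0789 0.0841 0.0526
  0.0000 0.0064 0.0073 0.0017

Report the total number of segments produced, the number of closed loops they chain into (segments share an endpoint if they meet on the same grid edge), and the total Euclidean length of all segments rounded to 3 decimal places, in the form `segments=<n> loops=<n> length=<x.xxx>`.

segments=8 loops=1 length=7.138

cell (2,0): code 0100 → (2.793,1.000)–(3.000,0.768)
cell (2,1): code 1100 → (2.683,2.000)–(2.793,1.000)
cell (2,2): code 1000 → (3.000,2.432)–(2.683,2.000)
cell (3,0): code 0110 → (3.000,0.768)–(4.000,0.468)
cell (3,2): code 1001 → (4.000,2.774)–(3.000,2.432)
cell (4,0): code 0010 → (4.000,0.468)–(4.787,1.000)
cell (4,1): code 0011 → (4.787,1.000)–(4.945,2.000)
cell (4,2): code 0001 → (4.945,2.000)–(4.000,2.774)
total: 8 segments, chained into 1 closed loop(s), length Σ = 7.138184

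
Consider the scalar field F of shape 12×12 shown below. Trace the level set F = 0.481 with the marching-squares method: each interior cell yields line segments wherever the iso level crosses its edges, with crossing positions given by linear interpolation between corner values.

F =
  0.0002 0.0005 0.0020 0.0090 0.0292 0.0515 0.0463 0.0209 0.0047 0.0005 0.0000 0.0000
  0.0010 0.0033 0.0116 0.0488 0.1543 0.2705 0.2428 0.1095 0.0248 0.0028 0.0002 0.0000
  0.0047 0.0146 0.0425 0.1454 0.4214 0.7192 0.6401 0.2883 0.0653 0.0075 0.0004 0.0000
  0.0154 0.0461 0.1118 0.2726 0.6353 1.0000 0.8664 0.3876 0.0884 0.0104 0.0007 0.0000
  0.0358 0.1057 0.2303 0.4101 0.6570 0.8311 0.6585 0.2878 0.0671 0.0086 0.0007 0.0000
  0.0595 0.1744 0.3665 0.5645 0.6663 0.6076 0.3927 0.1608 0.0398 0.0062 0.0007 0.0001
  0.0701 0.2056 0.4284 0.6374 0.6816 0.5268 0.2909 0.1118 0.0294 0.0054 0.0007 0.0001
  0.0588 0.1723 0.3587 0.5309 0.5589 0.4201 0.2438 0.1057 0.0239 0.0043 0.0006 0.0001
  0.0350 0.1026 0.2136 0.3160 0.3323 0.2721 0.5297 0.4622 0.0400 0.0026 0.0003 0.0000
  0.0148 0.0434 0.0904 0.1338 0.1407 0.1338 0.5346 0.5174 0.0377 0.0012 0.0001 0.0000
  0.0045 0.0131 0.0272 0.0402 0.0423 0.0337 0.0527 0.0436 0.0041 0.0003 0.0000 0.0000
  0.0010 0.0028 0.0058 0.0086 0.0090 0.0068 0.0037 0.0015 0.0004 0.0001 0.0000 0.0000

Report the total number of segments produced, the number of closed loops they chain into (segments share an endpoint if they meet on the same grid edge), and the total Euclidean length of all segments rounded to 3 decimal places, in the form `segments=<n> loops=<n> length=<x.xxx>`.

cell (1,4): code 0100 → (1.469,5.000)–(2.000,4.200)
cell (1,5): code 1100 → (1.600,6.000)–(1.469,5.000)
cell (1,6): code 1000 → (2.000,6.452)–(1.600,6.000)
cell (2,3): code 0100 → (2.279,4.000)–(3.000,3.575)
cell (2,4): code 1110 → (2.000,4.200)–(2.279,4.000)
cell (2,6): code 1001 → (3.000,6.805)–(2.000,6.452)
cell (3,3): code 0110 → (3.000,3.575)–(4.000,3.287)
cell (3,6): code 1001 → (4.000,6.479)–(3.000,6.805)
cell (4,2): code 0100 → (4.459,3.000)–(5.000,2.578)
cell (4,3): code 1110 → (4.000,3.287)–(4.459,3.000)
cell (4,5): code 1011 → (5.000,5.589)–(4.668,6.000)
cell (4,6): code 0001 → (4.668,6.000)–(4.000,6.479)
cell (5,2): code 0110 → (5.000,2.578)–(6.000,2.252)
cell (5,5): code 1001 → (6.000,5.194)–(5.000,5.589)
cell (6,2): code 0110 → (6.000,2.252)–(7.000,2.710)
cell (6,4): code 1011 → (7.000,4.561)–(6.429,5.000)
cell (6,5): code 0001 → (6.429,5.000)–(6.000,5.194)
cell (7,2): code 0010 → (7.000,2.710)–(7.232,3.000)
cell (7,3): code 0011 → (7.232,3.000)–(7.344,4.000)
cell (7,4): code 0001 → (7.344,4.000)–(7.000,4.561)
cell (7,5): code 0100 → (7.830,6.000)–(8.000,5.811)
cell (7,6): code 1000 → (8.000,6.721)–(7.830,6.000)
cell (8,5): code 0110 → (8.000,5.811)–(9.000,5.866)
cell (8,6): code 1101 → (8.341,7.000)–(8.000,6.721)
cell (8,7): code 1000 → (9.000,7.076)–(8.341,7.000)
cell (9,5): code 0010 → (9.000,5.866)–(9.111,6.000)
cell (9,6): code 0011 → (9.111,6.000)–(9.077,7.000)
cell (9,7): code 0001 → (9.077,7.000)–(9.000,7.076)
total: 28 segments, chained into 2 closed loop(s), length Σ = 20.320800

segments=28 loops=2 length=20.321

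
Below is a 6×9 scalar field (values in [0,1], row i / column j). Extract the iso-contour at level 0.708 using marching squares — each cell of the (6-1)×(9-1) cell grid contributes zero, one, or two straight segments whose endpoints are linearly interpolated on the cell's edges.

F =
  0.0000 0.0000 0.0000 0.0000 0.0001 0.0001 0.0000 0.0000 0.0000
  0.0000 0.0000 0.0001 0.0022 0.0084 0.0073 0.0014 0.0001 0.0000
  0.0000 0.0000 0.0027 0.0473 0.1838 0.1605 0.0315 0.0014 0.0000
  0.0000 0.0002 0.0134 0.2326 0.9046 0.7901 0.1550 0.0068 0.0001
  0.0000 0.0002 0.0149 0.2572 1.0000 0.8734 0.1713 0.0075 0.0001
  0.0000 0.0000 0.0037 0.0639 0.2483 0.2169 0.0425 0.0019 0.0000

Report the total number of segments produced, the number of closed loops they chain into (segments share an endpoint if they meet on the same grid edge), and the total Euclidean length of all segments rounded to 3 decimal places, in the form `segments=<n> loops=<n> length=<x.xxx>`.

cell (2,3): code 0100 → (2.727,4.000)–(3.000,3.707)
cell (2,4): code 1100 → (2.870,5.000)–(2.727,4.000)
cell (2,5): code 1000 → (3.000,5.129)–(2.870,5.000)
cell (3,3): code 0110 → (3.000,3.707)–(4.000,3.607)
cell (3,5): code 1001 → (4.000,5.236)–(3.000,5.129)
cell (4,3): code 0010 → (4.000,3.607)–(4.388,4.000)
cell (4,4): code 0011 → (4.388,4.000)–(4.252,5.000)
cell (4,5): code 0001 → (4.252,5.000)–(4.000,5.236)
total: 8 segments, chained into 1 closed loop(s), length Σ = 5.511211

segments=8 loops=1 length=5.511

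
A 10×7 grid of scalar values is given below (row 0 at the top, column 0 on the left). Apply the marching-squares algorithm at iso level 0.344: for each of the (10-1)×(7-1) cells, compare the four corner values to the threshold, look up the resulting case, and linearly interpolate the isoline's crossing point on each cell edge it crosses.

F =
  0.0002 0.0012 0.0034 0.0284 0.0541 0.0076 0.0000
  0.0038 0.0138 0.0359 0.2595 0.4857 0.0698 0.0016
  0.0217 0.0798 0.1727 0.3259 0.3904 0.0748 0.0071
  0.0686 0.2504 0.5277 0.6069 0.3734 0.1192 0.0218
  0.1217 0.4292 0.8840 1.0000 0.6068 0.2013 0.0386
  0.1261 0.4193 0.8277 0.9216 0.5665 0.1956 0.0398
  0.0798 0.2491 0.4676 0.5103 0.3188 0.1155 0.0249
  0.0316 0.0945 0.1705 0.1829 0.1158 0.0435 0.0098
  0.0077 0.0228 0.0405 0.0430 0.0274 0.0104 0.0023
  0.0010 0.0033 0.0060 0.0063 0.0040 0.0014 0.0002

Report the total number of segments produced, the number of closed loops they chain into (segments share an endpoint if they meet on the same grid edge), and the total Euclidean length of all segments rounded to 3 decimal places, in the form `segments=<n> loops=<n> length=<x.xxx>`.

segments=20 loops=1 length=15.902

cell (0,3): code 0100 → (0.672,4.000)–(1.000,3.374)
cell (0,4): code 1000 → (1.000,4.341)–(0.672,4.000)
cell (1,3): code 0110 → (1.000,3.374)–(2.000,3.281)
cell (1,4): code 1001 → (2.000,4.147)–(1.000,4.341)
cell (2,1): code 0100 → (2.483,2.000)–(3.000,1.338)
cell (2,2): code 1100 → (2.064,3.000)–(2.483,2.000)
cell (2,3): code 1110 → (2.000,3.281)–(2.064,3.000)
cell (2,4): code 1001 → (3.000,4.116)–(2.000,4.147)
cell (3,0): code 0100 → (3.523,1.000)–(4.000,0.723)
cell (3,1): code 1110 → (3.000,1.338)–(3.523,1.000)
cell (3,4): code 1001 → (4.000,4.648)–(3.000,4.116)
cell (4,0): code 0110 → (4.000,0.723)–(5.000,0.743)
cell (4,4): code 1001 → (5.000,4.600)–(4.000,4.648)
cell (5,0): code 0010 → (5.000,0.743)–(5.442,1.000)
cell (5,1): code 0111 → (5.442,1.000)–(6.000,1.434)
cell (5,3): code 1011 → (6.000,3.868)–(5.898,4.000)
cell (5,4): code 0001 → (5.898,4.000)–(5.000,4.600)
cell (6,1): code 0010 → (6.000,1.434)–(6.416,2.000)
cell (6,2): code 0011 → (6.416,2.000)–(6.508,3.000)
cell (6,3): code 0001 → (6.508,3.000)–(6.000,3.868)
total: 20 segments, chained into 1 closed loop(s), length Σ = 15.901854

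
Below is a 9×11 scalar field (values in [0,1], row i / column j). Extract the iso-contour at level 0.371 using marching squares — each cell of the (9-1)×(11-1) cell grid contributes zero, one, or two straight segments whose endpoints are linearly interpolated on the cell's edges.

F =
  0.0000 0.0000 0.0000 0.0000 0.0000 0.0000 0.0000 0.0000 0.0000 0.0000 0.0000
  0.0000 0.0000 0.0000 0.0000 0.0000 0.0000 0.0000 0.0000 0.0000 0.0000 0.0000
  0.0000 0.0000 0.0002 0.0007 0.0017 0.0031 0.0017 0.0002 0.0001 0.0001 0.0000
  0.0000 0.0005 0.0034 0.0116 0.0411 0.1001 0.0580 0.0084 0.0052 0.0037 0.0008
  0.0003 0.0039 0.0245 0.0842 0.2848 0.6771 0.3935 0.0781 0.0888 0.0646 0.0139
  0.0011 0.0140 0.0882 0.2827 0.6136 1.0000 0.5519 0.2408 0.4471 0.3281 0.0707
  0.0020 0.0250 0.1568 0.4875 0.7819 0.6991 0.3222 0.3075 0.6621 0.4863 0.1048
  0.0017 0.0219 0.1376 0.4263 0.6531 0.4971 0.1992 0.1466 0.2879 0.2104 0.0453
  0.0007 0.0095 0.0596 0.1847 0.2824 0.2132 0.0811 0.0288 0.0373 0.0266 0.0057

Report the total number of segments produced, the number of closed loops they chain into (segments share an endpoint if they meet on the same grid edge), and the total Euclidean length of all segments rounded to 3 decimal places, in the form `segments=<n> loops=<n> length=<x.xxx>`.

cell (3,4): code 0100 → (3.469,5.000)–(4.000,4.220)
cell (3,5): code 1100 → (3.933,6.000)–(3.469,5.000)
cell (3,6): code 1000 → (4.000,6.071)–(3.933,6.000)
cell (4,3): code 0100 → (4.262,4.000)–(5.000,3.267)
cell (4,4): code 1110 → (4.000,4.220)–(4.262,4.000)
cell (4,6): code 1001 → (5.000,6.581)–(4.000,6.071)
cell (4,7): code 0100 → (4.788,8.000)–(5.000,7.631)
cell (4,8): code 1000 → (5.000,8.639)–(4.788,8.000)
cell (5,2): code 0100 → (5.431,3.000)–(6.000,2.648)
cell (5,3): code 1110 → (5.000,3.267)–(5.431,3.000)
cell (5,5): code 1011 → (6.000,5.871)–(5.788,6.000)
cell (5,6): code 0001 → (5.788,6.000)–(5.000,6.581)
cell (5,7): code 0110 → (5.000,7.631)–(6.000,7.179)
cell (5,8): code 1101 → (5.271,9.000)–(5.000,8.639)
cell (5,9): code 1000 → (6.000,9.302)–(5.271,9.000)
cell (6,2): code 0110 → (6.000,2.648)–(7.000,2.808)
cell (6,5): code 1001 → (7.000,5.423)–(6.000,5.871)
cell (6,7): code 0010 → (6.000,7.179)–(6.778,8.000)
cell (6,8): code 0011 → (6.778,8.000)–(6.418,9.000)
cell (6,9): code 0001 → (6.418,9.000)–(6.000,9.302)
cell (7,2): code 0010 → (7.000,2.808)–(7.229,3.000)
cell (7,3): code 0011 → (7.229,3.000)–(7.761,4.000)
cell (7,4): code 0011 → (7.761,4.000)–(7.444,5.000)
cell (7,5): code 0001 → (7.444,5.000)–(7.000,5.423)
total: 24 segments, chained into 2 closed loop(s), length Σ = 18.400985

segments=24 loops=2 length=18.401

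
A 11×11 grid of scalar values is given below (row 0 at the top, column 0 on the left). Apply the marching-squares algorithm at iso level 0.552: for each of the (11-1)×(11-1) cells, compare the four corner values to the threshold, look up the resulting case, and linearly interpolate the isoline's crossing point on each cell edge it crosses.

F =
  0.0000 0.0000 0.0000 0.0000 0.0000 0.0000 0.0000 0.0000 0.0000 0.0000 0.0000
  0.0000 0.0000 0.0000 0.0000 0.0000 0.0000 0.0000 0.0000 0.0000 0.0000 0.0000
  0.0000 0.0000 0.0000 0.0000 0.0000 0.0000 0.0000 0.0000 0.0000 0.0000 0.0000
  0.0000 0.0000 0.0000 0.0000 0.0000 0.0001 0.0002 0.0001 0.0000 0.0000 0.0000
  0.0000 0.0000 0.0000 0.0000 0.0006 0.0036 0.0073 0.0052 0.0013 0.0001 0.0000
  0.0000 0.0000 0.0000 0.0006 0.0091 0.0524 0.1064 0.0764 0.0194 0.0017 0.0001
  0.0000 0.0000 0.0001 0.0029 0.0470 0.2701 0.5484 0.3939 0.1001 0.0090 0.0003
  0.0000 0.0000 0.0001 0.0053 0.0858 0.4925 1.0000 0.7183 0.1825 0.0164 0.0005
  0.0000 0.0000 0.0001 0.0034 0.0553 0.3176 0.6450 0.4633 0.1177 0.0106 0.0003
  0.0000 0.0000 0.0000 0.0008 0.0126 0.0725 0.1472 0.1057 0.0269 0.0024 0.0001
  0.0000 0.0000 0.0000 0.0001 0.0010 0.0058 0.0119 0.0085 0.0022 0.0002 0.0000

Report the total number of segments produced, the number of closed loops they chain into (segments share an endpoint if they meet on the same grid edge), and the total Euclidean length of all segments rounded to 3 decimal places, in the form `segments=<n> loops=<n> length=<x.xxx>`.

cell (6,5): code 0100 → (6.008,6.000)–(7.000,5.117)
cell (6,6): code 1100 → (6.487,7.000)–(6.008,6.000)
cell (6,7): code 1000 → (7.000,7.310)–(6.487,7.000)
cell (7,5): code 0110 → (7.000,5.117)–(8.000,5.716)
cell (7,6): code 1011 → (8.000,6.512)–(7.652,7.000)
cell (7,7): code 0001 → (7.652,7.000)–(7.000,7.310)
cell (8,5): code 0010 → (8.000,5.716)–(8.187,6.000)
cell (8,6): code 0001 → (8.187,6.000)–(8.000,6.512)
total: 8 segments, chained into 1 closed loop(s), length Σ = 6.408209

segments=8 loops=1 length=6.408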